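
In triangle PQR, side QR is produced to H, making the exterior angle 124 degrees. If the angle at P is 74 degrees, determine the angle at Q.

The exterior angle theorem states that an exterior angle equals the sum of the two non-adjacent interior angles.
So 124 = 74 + angle Q, which gives angle Q = 124 - 74 = 50 degrees.

50 degrees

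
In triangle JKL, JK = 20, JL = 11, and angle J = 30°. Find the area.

When two sides and the included angle are known, the area formula is (1/2)ab sin(C).
The height from one side to the opposite vertex is 11 sin(30°) = 11/2.
Area = (1/2) * 20 * 11/2 = 55.

55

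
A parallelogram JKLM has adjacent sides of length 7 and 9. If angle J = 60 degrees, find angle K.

Consecutive angles are supplementary: angle K = 180 - 60 = 120 degrees.

120 degrees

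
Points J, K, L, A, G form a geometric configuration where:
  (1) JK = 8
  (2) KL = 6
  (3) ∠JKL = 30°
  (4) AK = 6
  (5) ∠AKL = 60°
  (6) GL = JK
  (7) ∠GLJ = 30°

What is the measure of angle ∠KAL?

Step 1: By the law of cosines on triangle AKL: AL² = 6² + 6² − 2·6·6·cos(60°) = 36, so AL = 6.
Step 2: By the inverse law of cosines on triangle KAL: cos(∠KAL) = (6² + 6² − 6²) / (2·6·6) = 36/72 = 0.5, so ∠KAL = 60°.

Therefore, the measure of angle ∠KAL = 60°.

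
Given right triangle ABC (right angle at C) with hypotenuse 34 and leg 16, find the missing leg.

BC = sqrt(34^2 - 16^2) = sqrt(900) = 30

30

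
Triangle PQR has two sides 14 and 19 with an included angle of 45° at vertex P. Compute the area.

Area = (1/2)(14)(19) sin(45°) = (1/2)(14)(19)(sqrt(2)/2) = 133*sqrt(2)/2

133*sqrt(2)/2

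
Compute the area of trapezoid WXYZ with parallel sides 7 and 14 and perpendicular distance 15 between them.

A trapezoid's area equals the midsegment times the height.
The midsegment is (7 + 14) / 2 = 21/2.
Area = 21/2 * 15 = 315/2.

315/2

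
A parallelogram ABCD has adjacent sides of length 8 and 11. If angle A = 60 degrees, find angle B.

Consecutive angles are supplementary: angle B = 180 - 60 = 120 degrees.

120 degrees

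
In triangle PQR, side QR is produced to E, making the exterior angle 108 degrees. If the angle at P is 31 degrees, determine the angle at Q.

angle Q = 108 - 31 = 77 degrees (exterior angle theorem).

77 degrees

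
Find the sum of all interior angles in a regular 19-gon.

The sum of interior angles of an n-sided polygon is (n - 2) * 180.
For n = 19: (19 - 2) * 180 = 17 * 180 = 3060 degrees.

3060 degrees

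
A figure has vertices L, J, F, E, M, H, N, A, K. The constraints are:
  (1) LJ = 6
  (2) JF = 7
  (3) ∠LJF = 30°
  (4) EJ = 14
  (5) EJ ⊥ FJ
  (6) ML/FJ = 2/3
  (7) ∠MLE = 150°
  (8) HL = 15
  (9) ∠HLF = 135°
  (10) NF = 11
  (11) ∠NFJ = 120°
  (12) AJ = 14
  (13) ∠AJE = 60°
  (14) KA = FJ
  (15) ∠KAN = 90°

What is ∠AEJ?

Step 1: By the law of cosines on triangle EJA: EA² = 14² + 14² − 2·14·14·cos(60°) = 196, so EA = 14.
Step 2: By the inverse law of cosines on triangle AEJ: cos(∠AEJ) = (14² + 14² − 14²) / (2·14·14) = 196/392 = 0.5, so ∠AEJ = 60°.

Therefore, the measure of angle ∠AEJ = 60°.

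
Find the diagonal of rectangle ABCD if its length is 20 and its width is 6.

Using the Pythagorean theorem:
d² = 20² + 6² = 400 + 36 = 436
d = sqrt(436) = 2*sqrt(109)

2*sqrt(109)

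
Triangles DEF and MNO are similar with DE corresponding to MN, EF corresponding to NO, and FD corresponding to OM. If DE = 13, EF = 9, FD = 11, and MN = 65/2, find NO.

k = 65/2/13 = 5/2. NO = 5/2 * 9 = 45/2.

45/2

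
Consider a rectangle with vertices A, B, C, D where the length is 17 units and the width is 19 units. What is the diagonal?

Using the Pythagorean theorem:
d² = 17² + 19² = 289 + 361 = 650
d = sqrt(650) = 5*sqrt(26)

5*sqrt(26)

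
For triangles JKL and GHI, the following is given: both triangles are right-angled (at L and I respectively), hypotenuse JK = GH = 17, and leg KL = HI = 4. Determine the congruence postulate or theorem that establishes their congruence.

Consider the given information: both triangles are right-angled (at L and I respectively), hypotenuse JK = GH = 17, and leg KL = HI = 4
This is not SAS or AAS: SAS requires two sides and the included angle between them. AAS requires two angles and a non-included side.
The correct criterion is HL. The hypotenuse and one leg of two right triangles are equal (Hypotenuse-Leg).

HL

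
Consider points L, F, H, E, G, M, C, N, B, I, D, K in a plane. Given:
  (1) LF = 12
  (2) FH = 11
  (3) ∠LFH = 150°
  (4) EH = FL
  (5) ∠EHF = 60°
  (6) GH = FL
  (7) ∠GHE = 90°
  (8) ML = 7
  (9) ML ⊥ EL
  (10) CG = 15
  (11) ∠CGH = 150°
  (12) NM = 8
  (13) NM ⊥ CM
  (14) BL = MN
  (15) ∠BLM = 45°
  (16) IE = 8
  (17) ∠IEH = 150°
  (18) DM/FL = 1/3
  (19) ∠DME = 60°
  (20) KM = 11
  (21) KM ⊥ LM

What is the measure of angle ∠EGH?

From the given relations: GH = FL = 12; EH = FL = 12.
Step 1: By the law of cosines on triangle GHE: GE² = 12² + 12² − 2·12·12·cos(90°) = 288, so GE = 12·√2.
Step 2: By the inverse law of cosines on triangle EGH: cos(∠EGH) = ((12·√2)² + 12² − 12²) / (2·12·√2·12) = 288/407.29 = 0.7071, so ∠EGH = 45°.

Therefore, the measure of angle ∠EGH = 45°.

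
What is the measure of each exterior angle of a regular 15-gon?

Each exterior angle of a regular n-gon is 360 / n.
For n = 15: 360 / 15 = 24 degrees.

24 degrees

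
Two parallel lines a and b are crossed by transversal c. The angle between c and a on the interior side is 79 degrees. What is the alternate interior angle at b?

Alternate interior angles lie on opposite sides of the transversal, between the parallel lines.
By the alternate interior angle theorem, they are equal: 79 degrees.

79 degrees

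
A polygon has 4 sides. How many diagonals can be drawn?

Total line segments between 4 vertices = C(4,2) = 6.
Subtract the 4 sides: 6 - 4 = 2 diagonals.

2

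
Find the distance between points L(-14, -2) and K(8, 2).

The horizontal distance is |8 - -14| = 22 and the vertical distance is |2 - -2| = 4.
By the Pythagorean theorem, d = sqrt(22^2 + 4^2) = sqrt(500) = 10*sqrt(5).

10*sqrt(5)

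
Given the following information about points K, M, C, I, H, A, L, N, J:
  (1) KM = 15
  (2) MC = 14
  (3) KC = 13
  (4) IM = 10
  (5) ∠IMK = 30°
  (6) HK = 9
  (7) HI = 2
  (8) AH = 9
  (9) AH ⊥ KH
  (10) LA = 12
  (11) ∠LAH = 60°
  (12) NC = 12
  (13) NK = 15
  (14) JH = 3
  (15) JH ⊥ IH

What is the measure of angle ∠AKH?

Step 1: By the law of cosines on triangle KHA: KA² = 9² + 9² − 2·9·9·cos(90°) = 162, so KA = 9·√2.
Step 2: By the inverse law of cosines on triangle AKH: cos(∠AKH) = ((9·√2)² + 9² − 9²) / (2·9·√2·9) = 162/229.1 = 0.7071, so ∠AKH = 45°.

Therefore, the measure of angle ∠AKH = 45°.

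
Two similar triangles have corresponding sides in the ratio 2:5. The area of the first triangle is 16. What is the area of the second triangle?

The ratio of areas of similar triangles = (side ratio)^2.
Side ratio = 2:5, so area ratio = 4:25.
Area of the second triangle / Area of the first triangle = 25/4
Area of the second triangle = 16 * 25/4 = 100

100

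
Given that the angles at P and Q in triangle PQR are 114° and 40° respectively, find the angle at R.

The interior angles sum to 180°: angle R = 180 - 114 - 40 = 26°.
The triangle is obtuse (angles 114°, 40°, 26°).

26 degrees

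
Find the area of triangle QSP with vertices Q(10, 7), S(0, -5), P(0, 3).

Using the Shoelace formula for a triangle:
Area = (1/2)|x0(y1 - y2) + x1(y2 - y0) + x2(y0 - y1)|
Area = (1/2)|10(-5 - 3) + 0(3 - 7) + 0(7 - -5)|
Area = (1/2)|-80 + 0 + 0|
Area = (1/2)|-80|
Area = (1/2)(80)
Area = 40

40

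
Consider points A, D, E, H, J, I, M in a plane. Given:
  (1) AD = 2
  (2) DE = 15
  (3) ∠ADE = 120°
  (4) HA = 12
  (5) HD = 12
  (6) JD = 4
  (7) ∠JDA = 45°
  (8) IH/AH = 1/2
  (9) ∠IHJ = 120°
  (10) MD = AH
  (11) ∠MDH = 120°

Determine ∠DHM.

From the given relations: MD = AH = 12.
Step 1: By the law of cosines on triangle HDM: HM² = 12² + 12² − 2·12·12·cos(120°) = 432, so HM = 12·√3.
Step 2: By the inverse law of cosines on triangle DHM: cos(∠DHM) = (12² + (12·√3)² − 12²) / (2·12·12·√3) = 432/498.83 = 0.866, so ∠DHM = 30°.

Therefore, the measure of angle ∠DHM = 30°.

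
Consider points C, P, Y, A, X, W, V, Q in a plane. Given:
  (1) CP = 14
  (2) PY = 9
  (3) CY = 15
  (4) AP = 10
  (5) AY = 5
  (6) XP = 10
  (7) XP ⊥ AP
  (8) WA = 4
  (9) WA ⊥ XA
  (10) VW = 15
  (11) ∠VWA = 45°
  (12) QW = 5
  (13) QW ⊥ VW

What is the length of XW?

Step 1: By the law of cosines on triangle XPA: XA² = 10² + 10² − 2·10·10·cos(90°) = 200, so XA = 10·√2.
Step 2: By the law of cosines on triangle XAW: XW² = (10·√2)² + 4² − 2·10·√2·4·cos(90°) = 216, so XW = 6·√6.

Therefore, the length of XW = 6·√6.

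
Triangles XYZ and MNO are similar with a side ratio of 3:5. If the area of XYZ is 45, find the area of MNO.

For similar figures, the area ratio equals the square of the side ratio.
Side ratio (XYZ to MNO) = 3:5, so area ratio = 3^2:5^2 = 9:25.
If the area of XYZ is 45, then the area of MNO = 45 * (25/9) = 125.

125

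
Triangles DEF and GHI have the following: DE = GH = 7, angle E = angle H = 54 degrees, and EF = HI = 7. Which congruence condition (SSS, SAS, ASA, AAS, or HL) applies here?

The given information matches SAS: Two pairs of corresponding sides and the included angle are equal (Side-Angle-Side).

SAS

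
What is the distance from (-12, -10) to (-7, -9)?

d = sqrt((5)^2 + (1)^2) = sqrt(26)

sqrt(26)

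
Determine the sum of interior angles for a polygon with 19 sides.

The sum of interior angles of an n-sided polygon is (n - 2) * 180.
For n = 19: (19 - 2) * 180 = 17 * 180 = 3060 degrees.

3060 degrees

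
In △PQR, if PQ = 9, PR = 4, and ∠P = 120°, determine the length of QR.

Law of cosines: QR^2 = 9^2 + 4^2 - 2(9)(4)cos(120°) = 133, so QR = sqrt(133).

sqrt(133)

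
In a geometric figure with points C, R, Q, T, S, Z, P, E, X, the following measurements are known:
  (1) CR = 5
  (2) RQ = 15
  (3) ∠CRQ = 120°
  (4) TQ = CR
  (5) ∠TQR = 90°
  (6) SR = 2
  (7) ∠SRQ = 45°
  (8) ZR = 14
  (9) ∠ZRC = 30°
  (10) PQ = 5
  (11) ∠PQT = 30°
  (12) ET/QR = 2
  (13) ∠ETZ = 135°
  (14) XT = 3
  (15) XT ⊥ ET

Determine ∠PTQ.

From the given relations: TQ = CR = 5.
Step 1: By the law of cosines on triangle TQP: TP² = 5² + 5² − 2·5·5·cos(30°) = 6.7, so TP ≈ 2.59.
Step 2: By the inverse law of cosines on triangle PTQ: cos(∠PTQ) = (2.59² + 5² − 5²) / (2·2.59·5) = 6.7/25.88 = 0.2588, so ∠PTQ = 75°.

Therefore, the measure of angle ∠PTQ = 75°.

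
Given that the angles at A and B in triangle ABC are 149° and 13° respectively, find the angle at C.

The interior angles sum to 180°: angle C = 180 - 149 - 13 = 18°.
The triangle is obtuse (angles 149°, 13°, 18°).

18 degrees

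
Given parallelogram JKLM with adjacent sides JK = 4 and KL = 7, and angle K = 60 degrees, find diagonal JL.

Using the law of cosines:
d^2 = 4^2 + 7^2 - 2(4)(7)cos(60 degrees)
d^2 = 16 + 49 - 56*1/2
d^2 = 37
d = sqrt(37)

sqrt(37)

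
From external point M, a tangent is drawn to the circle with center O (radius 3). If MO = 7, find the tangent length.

The tangent, radius, and line from the external point to the center form a right triangle.
The right angle is where the tangent meets the radius.
By the Pythagorean theorem: tangent² + 3² = 7²
tangent² = 49 - 9 = 40
tangent = 2*sqrt(10)

2*sqrt(10)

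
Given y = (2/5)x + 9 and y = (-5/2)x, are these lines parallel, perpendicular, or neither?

Slope of line 1: m1 = 2/5
Slope of line 2: m2 = -5/2
m1 * m2 = (2/5) * (-5/2) = -1 = -1, so the lines are perpendicular.

Perpendicular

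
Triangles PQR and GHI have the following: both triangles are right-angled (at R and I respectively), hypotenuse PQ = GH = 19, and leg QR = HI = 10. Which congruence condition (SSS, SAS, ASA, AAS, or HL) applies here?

The given information matches HL: The hypotenuse and one leg of two right triangles are equal (Hypotenuse-Leg).

HL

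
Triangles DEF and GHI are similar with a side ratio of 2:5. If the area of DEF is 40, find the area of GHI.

The ratio of areas of similar triangles = (side ratio)^2.
Side ratio = 2:5, so area ratio = 4:25.
Area of GHI / Area of DEF = 25/4
Area of GHI = 40 * 25/4 = 250

250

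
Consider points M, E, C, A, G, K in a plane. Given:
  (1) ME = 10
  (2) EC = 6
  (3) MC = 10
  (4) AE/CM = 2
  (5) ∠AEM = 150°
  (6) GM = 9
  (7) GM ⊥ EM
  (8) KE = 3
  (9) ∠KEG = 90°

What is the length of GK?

Step 1: By the law of cosines on triangle EMG: EG² = 10² + 9² − 2·10·9·cos(90°) = 181, so EG = √181.
Step 2: By the law of cosines on triangle GEK: GK² = √181² + 3² − 2·√181·3·cos(90°) = 190, so GK = √190.

Therefore, the length of GK = √190.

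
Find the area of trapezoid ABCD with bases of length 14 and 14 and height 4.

Area of a trapezoid = (base1 + base2) * height / 2
Area = (14 + 14) * 4 / 2
Area = 28 * 4 / 2
Area = 112 / 2
Area = 56

56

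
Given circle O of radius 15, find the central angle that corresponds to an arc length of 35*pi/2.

θ = 360 × 35*pi/2 / (2π × 15) = 210° (rearranging arc length formula).

210°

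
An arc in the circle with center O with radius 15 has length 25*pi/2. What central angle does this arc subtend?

Arc length L = 2πr × θ/360, so θ = 360L / (2πr).
θ = 360 × 25*pi/2 / (2π × 15)
θ = 150°
θ = 150°

150°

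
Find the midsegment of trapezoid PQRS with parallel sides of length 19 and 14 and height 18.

The midsegment of a trapezoid = (base1 + base2) / 2
midsegment = (19 + 14) / 2
midsegment = 33 / 2
midsegment = 33/2

33/2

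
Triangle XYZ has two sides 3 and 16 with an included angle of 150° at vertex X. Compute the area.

Area = (1/2)(3)(16) sin(150°) = (1/2)(3)(16)(1/2) = 12

12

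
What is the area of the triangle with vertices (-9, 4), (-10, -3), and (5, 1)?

Using the Shoelace formula for a triangle:
Area = (1/2)|x0(y1 - y2) + x1(y2 - y0) + x2(y0 - y1)|
Area = (1/2)|-9(-3 - 1) + -10(1 - 4) + 5(4 - -3)|
Area = (1/2)|36 + 30 + 35|
Area = (1/2)|101|
Area = (1/2)(101)
Area = 101/2

101/2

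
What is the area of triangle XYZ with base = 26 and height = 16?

Area = (1/2) * base * height
Area = (1/2) * 26 * 16
Area = 208

208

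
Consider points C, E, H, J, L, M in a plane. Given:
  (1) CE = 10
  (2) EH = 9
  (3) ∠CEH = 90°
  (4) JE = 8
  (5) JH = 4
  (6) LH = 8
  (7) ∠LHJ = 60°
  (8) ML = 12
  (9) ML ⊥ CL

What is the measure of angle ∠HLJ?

Step 1: By the law of cosines on triangle LHJ: LJ² = 8² + 4² − 2·8·4·cos(60°) = 48, so LJ = 4·√3.
Step 2: By the inverse law of cosines on triangle HLJ: cos(∠HLJ) = (8² + (4·√3)² − 4²) / (2·8·4·√3) = 96/110.85 = 0.866, so ∠HLJ = 30°.

Therefore, the measure of angle ∠HLJ = 30°.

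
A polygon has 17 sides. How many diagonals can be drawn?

Total line segments between 17 vertices = C(17,2) = 136.
Subtract the 17 sides: 136 - 17 = 119 diagonals.

119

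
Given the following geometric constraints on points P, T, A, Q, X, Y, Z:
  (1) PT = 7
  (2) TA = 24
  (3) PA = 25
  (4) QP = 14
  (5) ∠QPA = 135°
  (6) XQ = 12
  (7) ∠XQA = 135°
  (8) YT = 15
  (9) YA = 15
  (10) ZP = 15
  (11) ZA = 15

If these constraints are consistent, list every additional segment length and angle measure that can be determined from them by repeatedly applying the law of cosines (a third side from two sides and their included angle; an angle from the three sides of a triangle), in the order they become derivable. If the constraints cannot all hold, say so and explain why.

The constraints are consistent. Derivable facts, in order:
After 1 step:
- AQ ≈ 36.28
- ∠APT = 73.74°
- ∠APZ = 33.56°
- ∠ATP = 90°
- ∠ATY = 36.87°
- ∠AYT = 106.26°
- ∠AZP = 112.89°
- ∠PAT = 16.26°
- ∠PAZ = 33.56°
- ∠TAY = 36.87°
After 2 steps:
- AX ≈ 45.56
- ∠AQP = 29.16°
- ∠PAQ = 15.84°
After 3 steps:
- ∠AXQ = 34.27°
- ∠QAX = 10.73°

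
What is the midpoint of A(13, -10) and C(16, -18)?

The midpoint is the point halfway along the segment.
Move half the horizontal distance: 13 + (16 - 13)/2 = 13 + 3/2 = 29/2
Move half the vertical distance: -10 + (-18 - -10)/2 = -10 + -8/2 = -14
Midpoint = (29/2, -14)

(29/2, -14)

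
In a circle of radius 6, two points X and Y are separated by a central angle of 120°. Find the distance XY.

Drop a perpendicular from the center to the chord, bisecting both the chord and the central angle.
Each half-chord = r sin(θ/2) = 6 sin(60°).
The full chord = 2 × 6 × sin(60°) = 6*sqrt(3).

6*sqrt(3)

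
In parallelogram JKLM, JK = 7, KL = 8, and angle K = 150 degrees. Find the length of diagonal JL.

Using the law of cosines:
d^2 = 7^2 + 8^2 - 2(7)(8)cos(150 degrees)
d^2 = 49 + 64 - 112*-sqrt(3)/2
d^2 = 56*sqrt(3) + 113
d = sqrt(56*sqrt(3) + 113)

sqrt(56*sqrt(3) + 113)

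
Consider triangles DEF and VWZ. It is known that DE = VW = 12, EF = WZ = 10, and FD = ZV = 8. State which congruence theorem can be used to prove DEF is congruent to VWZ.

The given information provides:
DE = VW = 12, EF = WZ = 10, and FD = ZV = 8
This matches the SSS congruence theorem.
All three pairs of corresponding sides are equal (Side-Side-Side).

SSS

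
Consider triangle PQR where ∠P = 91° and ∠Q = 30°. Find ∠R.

angle R = 180 - 91 - 30 = 59 degrees.

59 degrees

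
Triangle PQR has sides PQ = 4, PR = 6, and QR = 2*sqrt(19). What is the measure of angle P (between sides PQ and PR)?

When all three sides of a triangle are known, the law of cosines can be rearranged to find any angle.
cos(C) = (a² + b² - c²) / (2ab) gives cos(P) = -1/2.
Taking the inverse cosine: P = 120°.

120°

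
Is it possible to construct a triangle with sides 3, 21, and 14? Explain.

The longest side is 21. The other two sides sum to 3 + 14 = 17.
Since 17 ≤ 21, the two shorter sides cannot reach around to close the triangle.

No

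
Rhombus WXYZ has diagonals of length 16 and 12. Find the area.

The diagonals of a rhombus divide it into four right triangles.
Each triangle has legs 16/ 2 = 8 and 12/2 = 6, so each has area (1/2)*8*6 = 24.
Four such triangles give total area = (d1 * d2) / 2 = 96.

96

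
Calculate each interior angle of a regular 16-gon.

Each interior angle of a regular n-gon is (n - 2) * 180 / n.
For n = 16: (16 - 2) * 180 / 16 = 2520/16 = 315/2 degrees.

315/2 degrees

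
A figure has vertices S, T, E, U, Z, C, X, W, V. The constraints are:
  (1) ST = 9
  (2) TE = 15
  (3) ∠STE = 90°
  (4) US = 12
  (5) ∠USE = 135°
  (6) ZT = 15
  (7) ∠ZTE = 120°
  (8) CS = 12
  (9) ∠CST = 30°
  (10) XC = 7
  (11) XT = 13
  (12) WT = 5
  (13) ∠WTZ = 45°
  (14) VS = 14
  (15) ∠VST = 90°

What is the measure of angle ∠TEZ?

Step 1: By the law of cosines on triangle ETZ: EZ² = 15² + 15² − 2·15·15·cos(120°) = 675, so EZ = 15·√3.
Step 2: By the inverse law of cosines on triangle TEZ: cos(∠TEZ) = (15² + (15·√3)² − 15²) / (2·15·15·√3) = 675/779.42 = 0.866, so ∠TEZ = 30°.

Therefore, the measure of angle ∠TEZ = 30°.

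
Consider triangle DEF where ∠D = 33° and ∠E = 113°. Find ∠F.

The interior angles sum to 180°: angle F = 180 - 33 - 113 = 34°.
The triangle is obtuse (angles 33°, 113°, 34°).

34 degrees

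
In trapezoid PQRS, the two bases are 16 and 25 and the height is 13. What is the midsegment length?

midsegment = (16 + 25) / 2 = 41 / 2 = 41/2

41/2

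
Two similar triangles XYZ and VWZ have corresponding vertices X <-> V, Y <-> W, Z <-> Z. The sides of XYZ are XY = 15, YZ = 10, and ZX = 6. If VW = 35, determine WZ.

Since the triangles are similar, the ratio of corresponding sides is constant.
Scale factor k = VW / XY = 35 / 15 = 7/3
WZ = k * YZ = 7/3 * 10 = 70/3

70/3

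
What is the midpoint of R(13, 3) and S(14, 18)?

The midpoint is the average of the coordinates:
x: (13 + 14)/2 = 27/2
y: (3 + 18)/2 = 21/2
Midpoint = (27/2, 21/2)

(27/2, 21/2)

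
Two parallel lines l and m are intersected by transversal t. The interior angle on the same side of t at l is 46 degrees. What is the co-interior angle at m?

Co-interior (same-side interior) angles are between the parallel lines on the same side of the transversal.
Unlike corresponding or alternate interior angles, they are supplementary rather than equal.
So the angle = 180 - 46 = 134 degrees.

134 degrees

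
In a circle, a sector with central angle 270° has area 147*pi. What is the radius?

r² = 360 × 147*pi / (π × 270) = 196, so r = 14.

14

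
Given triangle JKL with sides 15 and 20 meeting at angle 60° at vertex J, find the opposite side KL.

Law of cosines: KL^2 = 15^2 + 20^2 - 2(15)(20)cos(60°) = 325, so KL = 5*sqrt(13).

5*sqrt(13)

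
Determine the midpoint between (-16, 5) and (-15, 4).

The midpoint is the average of the coordinates:
x: (-16 + -15)/2 = -31/2
y: (5 + 4)/2 = 9/2
Midpoint = (-31/2, 9/2)

(-31/2, 9/2)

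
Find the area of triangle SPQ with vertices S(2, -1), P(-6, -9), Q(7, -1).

The Shoelace formula computes the area from vertex coordinates by summing cross products.
For vertices (2,-1), (-6,-9), (7,-1):
Signed sum = 2*-9 - -6*-1 + -6*-1 - 7*-9 + 7*-1 - 2*-1
= -24 + 69 + -5 = 40
Area = (1/2)|40| = 20.

20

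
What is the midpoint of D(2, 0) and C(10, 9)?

M = ((x₁ + x₂)/2, (y₁ + y₂)/2)
= ((2 + 10)/2, (0 + 9)/2)
= (12/2, 9/2) = (6, 9/2)

(6, 9/2)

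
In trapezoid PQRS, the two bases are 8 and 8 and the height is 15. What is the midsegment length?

The midsegment of a trapezoid = (base1 + base2) / 2
midsegment = (8 + 8) / 2
midsegment = 16 / 2
midsegment = 8

8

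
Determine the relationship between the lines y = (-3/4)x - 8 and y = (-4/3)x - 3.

Slope of line 1: m1 = -3/4
Slope of line 2: m2 = -4/3
m1 != m2 (-3/4 != -4/3), so not parallel.
m1 * m2 = (-3/4) * (-4/3) = 1 != -1, so not perpendicular.
The lines are neither parallel nor perpendicular.

Neither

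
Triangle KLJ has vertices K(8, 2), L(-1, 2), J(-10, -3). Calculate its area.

Shoelace: Area = (1/2)|8(2--3) + -1(-3-2) + -10(2-2)| = (1/2)(45) = 45/2

45/2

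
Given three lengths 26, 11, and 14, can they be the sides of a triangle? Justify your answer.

Check the triangle inequality: 11 + 14 = 25 ≤ 26.
Since the sum of two sides does not exceed the third, no triangle can be formed.

No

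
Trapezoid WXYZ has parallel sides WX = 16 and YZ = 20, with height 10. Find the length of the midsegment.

The midsegment of a trapezoid = (base1 + base2) / 2
midsegment = (16 + 20) / 2
midsegment = 36 / 2
midsegment = 18

18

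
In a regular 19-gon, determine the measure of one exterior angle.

Each exterior angle of a regular n-gon is 360 / n.
For n = 19: 360 / 19 = 360/19 degrees.

360/19 degrees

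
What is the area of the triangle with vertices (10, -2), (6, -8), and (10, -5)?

Shoelace: Area = (1/2)|10(-8--5) + 6(-5--2) + 10(-2--8)| = (1/2)(12) = 6

6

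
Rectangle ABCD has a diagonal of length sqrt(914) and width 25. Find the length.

The diagonal of a rectangle forms a right triangle with the two sides.
Rearranging the Pythagorean theorem: missing side = sqrt(d^2 - known^2).
= sqrt(914 - 625) = sqrt(289) = 17.

17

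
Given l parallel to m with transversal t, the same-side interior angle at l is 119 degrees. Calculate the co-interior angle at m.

Co-interior angles sum to 180: 180 - 119 = 61 degrees.

61 degrees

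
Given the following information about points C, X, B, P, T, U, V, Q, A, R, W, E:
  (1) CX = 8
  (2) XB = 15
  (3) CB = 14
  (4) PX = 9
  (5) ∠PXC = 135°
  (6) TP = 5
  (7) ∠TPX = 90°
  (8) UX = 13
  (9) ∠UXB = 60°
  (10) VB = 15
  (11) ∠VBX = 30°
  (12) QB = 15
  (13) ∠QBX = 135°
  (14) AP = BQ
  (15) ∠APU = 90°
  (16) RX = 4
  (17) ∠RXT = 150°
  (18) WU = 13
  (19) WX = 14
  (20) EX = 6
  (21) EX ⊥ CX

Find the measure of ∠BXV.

Step 1: By the law of cosines on triangle XBV: XV² = 15² + 15² − 2·15·15·cos(30°) = 60.29, so XV ≈ 7.76.
Step 2: By the inverse law of cosines on triangle BXV: cos(∠BXV) = (15² + 7.76² − 15²) / (2·15·7.76) = 60.29/232.94 = 0.2588, so ∠BXV = 75°.

Therefore, the measure of angle ∠BXV = 75°.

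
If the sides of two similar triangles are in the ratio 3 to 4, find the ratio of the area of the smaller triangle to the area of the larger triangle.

Area ratio = (side ratio)^2 = (3/4)^2 = 9:16.

9:16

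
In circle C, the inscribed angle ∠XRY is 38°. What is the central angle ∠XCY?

By the inscribed angle theorem, the central angle is twice the inscribed angle.
Central angle = 2 × 38° = 76°

76°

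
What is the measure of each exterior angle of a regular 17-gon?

Each exterior angle of a regular n-gon is 360 / n.
For n = 17: 360 / 17 = 360/17 degrees.

360/17 degrees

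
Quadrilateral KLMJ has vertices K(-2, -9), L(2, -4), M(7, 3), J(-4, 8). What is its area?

The Shoelace formula works by pairing each vertex with the next (cycling back to the first).
For each pair, compute x_i*y_(i+1) - x_(i+1)*y_i:
  (-2*-4 - 2*-9) = 26
  (2*3 - 7*-4) = 34
  (7*8 - -4*3) = 68
  (-4*-9 - -2*8) = 52
Taking half the absolute value of the total: Area = (1/2)(180) = 90.

90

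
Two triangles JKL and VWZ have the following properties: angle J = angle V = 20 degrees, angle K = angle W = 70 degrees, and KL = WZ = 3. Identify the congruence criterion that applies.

The given information provides:
angle J = angle V = 20 degrees, angle K = angle W = 70 degrees, and KL = WZ = 3
This matches the AAS congruence theorem.
Two pairs of corresponding angles and a non-included side are equal (Angle-Angle-Side).

AAS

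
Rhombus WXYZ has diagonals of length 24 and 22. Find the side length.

In a rhombus, the diagonals bisect each other perpendicularly, creating four congruent right triangles.
Each triangle has legs 12 (half of 24) and 11 (half of 22).
The hypotenuse of each right triangle is a side of the rhombus:
side = sqrt(12^2 + 11^2) = sqrt(265)

sqrt(265)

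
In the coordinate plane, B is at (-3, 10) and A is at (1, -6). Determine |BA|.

d = sqrt((4)^2 + (-16)^2) = sqrt(272) = 4*sqrt(17)

4*sqrt(17)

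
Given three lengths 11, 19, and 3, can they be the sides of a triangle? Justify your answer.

Check the triangle inequality: 11 + 3 = 14 ≤ 19.
Since the sum of two sides does not exceed the third, no triangle can be formed.

No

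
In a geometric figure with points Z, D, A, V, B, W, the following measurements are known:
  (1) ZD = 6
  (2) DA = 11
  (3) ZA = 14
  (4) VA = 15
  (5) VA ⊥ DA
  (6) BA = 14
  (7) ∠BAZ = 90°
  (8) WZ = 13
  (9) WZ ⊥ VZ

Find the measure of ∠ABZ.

Step 1: By the law of cosines on triangle BAZ: BZ² = 14² + 14² − 2·14·14·cos(90°) = 392, so BZ = 14·√2.
Step 2: By the inverse law of cosines on triangle ABZ: cos(∠ABZ) = (14² + (14·√2)² − 14²) / (2·14·14·√2) = 392/554.37 = 0.7071, so ∠ABZ = 45°.

Therefore, the measure of angle ∠ABZ = 45°.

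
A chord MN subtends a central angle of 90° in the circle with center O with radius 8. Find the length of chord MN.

Chord = 2(8) sin(45°) = 8*sqrt(2)

8*sqrt(2)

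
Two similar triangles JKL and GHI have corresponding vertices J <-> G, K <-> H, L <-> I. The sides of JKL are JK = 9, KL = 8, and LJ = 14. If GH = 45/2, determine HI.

k = 45/2/9 = 5/2. HI = 5/2 * 8 = 20.

20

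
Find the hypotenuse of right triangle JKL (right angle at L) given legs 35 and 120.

In a right triangle, the square of the hypotenuse equals the sum of the squares of the two legs.
The legs are 35 and 120, so the hypotenuse = sqrt(1225 + 14400) = sqrt(15625) = 125.

125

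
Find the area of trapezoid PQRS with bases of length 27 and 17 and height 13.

Area = (27 + 17) * 13 / 2 = 572 / 2 = 286

286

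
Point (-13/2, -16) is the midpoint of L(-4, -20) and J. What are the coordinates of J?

Using the midpoint formula: M = ((x1 + x2)/2, (y1 + y2)/2)
We know M = (-13/2, -16) and L = (-4, -20)
For x: -13/2 = (-4 + x2)/2, so x2 = 2*-13/2 - -4 = -9
For y: -16 = (-20 + y2)/2, so y2 = 2*-16 - -20 = -12
J = (-9, -12)

(-9, -12)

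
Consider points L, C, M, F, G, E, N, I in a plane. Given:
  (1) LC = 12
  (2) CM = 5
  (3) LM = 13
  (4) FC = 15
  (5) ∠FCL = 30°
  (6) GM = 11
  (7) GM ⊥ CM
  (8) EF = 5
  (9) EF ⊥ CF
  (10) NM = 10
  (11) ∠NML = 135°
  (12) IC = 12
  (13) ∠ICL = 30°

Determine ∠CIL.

Step 1: By the law of cosines on triangle ICL: IL² = 12² + 12² − 2·12·12·cos(30°) = 38.58, so IL ≈ 6.21.
Step 2: By the inverse law of cosines on triangle CIL: cos(∠CIL) = (12² + 6.21² − 12²) / (2·12·6.21) = 38.58/149.08 = 0.2588, so ∠CIL = 75°.

Therefore, the measure of angle ∠CIL = 75°.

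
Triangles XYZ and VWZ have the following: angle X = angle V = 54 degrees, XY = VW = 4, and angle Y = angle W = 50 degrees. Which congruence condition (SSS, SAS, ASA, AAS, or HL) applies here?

The given information provides:
angle X = angle V = 54 degrees, XY = VW = 4, and angle Y = angle W = 50 degrees
This matches the ASA congruence theorem.
Two pairs of corresponding angles and the included side are equal (Angle-Side-Angle).

ASA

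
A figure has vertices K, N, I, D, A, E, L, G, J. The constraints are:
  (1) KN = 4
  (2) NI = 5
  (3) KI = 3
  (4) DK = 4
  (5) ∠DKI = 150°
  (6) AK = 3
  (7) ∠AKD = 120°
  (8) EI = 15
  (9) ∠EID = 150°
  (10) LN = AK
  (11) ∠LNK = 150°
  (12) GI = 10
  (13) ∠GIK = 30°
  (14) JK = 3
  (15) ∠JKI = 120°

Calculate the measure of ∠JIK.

Step 1: By the law of cosines on triangle IKJ: IJ² = 3² + 3² − 2·3·3·cos(120°) = 27, so IJ = 3·√3.
Step 2: By the inverse law of cosines on triangle JIK: cos(∠JIK) = ((3·√3)² + 3² − 3²) / (2·3·√3·3) = 27/31.18 = 0.866, so ∠JIK = 30°.

Therefore, the measure of angle ∠JIK = 30°.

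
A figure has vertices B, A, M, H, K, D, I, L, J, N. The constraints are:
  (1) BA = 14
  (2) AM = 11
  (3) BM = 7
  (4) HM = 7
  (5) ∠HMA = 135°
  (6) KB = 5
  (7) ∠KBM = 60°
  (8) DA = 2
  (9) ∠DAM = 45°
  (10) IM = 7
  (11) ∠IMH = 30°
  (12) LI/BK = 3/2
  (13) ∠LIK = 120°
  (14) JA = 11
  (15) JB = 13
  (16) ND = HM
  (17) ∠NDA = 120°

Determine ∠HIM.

Step 1: By the law of cosines on triangle IMH: IH² = 7² + 7² − 2·7·7·cos(30°) = 13.13, so IH ≈ 3.62.
Step 2: By the inverse law of cosines on triangle HIM: cos(∠HIM) = (3.62² + 7² − 7²) / (2·3.62·7) = 13.13/50.73 = 0.2588, so ∠HIM = 75°.

Therefore, the measure of angle ∠HIM = 75°.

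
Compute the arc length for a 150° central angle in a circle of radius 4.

The full circumference is 2πr = 2π(4) = 8*pi.
The arc spans 150° out of 360°, which is a fraction of 5/12.
Arc length = 8*pi × 5/12 = 10*pi/3.

10*pi/3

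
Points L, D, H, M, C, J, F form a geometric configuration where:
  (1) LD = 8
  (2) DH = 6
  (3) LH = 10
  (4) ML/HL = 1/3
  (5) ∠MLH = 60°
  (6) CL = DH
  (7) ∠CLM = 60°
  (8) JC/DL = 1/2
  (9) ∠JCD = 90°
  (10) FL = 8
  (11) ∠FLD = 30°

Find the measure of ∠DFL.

Step 1: By the law of cosines on triangle FLD: FD² = 8² + 8² − 2·8·8·cos(30°) = 17.15, so FD ≈ 4.14.
Step 2: By the inverse law of cosines on triangle DFL: cos(∠DFL) = (4.14² + 8² − 8²) / (2·4.14·8) = 17.15/66.26 = 0.2588, so ∠DFL = 75°.

Therefore, the measure of angle ∠DFL = 75°.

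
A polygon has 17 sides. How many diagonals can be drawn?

Each of the 17 vertices connects to 14 non-adjacent vertices via diagonals.
Total connections = 17 × 14 = 238, but each diagonal is counted twice.
Number of diagonals = 238 / 2 = 119.

119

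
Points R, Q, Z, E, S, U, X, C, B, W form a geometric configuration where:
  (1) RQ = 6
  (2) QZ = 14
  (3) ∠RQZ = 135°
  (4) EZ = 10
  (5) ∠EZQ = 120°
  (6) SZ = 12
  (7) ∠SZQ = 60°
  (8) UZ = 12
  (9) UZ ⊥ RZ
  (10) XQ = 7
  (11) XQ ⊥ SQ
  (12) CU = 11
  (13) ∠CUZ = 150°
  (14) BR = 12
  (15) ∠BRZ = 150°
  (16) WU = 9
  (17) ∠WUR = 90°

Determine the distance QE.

Step 1: By the law of cosines on triangle QZE: QE² = 14² + 10² − 2·14·10·cos(120°) = 436, so QE = 2·√109.

Therefore, the length of QE = 2·√109.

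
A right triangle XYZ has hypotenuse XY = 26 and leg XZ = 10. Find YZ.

Rearranging the Pythagorean theorem to solve for the unknown leg:
leg^2 = hypotenuse^2 - known_leg^2 = 676 - 100 = 576
leg = sqrt(576) = 24.

24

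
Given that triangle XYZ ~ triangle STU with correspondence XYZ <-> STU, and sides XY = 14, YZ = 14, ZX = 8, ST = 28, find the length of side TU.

k = 28/14 = 2. TU = 2 * 14 = 28.

28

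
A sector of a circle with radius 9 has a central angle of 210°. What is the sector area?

Sector area = π(9²)(7/12) = 189*pi/4

189*pi/4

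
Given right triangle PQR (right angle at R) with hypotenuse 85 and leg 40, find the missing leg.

Rearranging the Pythagorean theorem to solve for the unknown leg:
leg^2 = hypotenuse^2 - known_leg^2 = 7225 - 1600 = 5625
leg = sqrt(5625) = 75.

75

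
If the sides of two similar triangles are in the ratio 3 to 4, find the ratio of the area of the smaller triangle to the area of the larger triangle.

Area ratio = (side ratio)^2 = (3/4)^2 = 9:16.

9:16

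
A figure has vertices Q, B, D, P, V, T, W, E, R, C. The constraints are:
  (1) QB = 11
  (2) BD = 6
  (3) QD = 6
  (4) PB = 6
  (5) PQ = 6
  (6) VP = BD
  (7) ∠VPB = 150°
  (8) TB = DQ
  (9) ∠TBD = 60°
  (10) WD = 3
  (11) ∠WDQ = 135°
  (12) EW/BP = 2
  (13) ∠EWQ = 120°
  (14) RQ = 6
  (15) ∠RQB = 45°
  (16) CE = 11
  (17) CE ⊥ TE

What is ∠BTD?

From the given relations: TB = DQ = 6.
Step 1: By the law of cosines on triangle TBD: TD² = 6² + 6² − 2·6·6·cos(60°) = 36, so TD = 6.
Step 2: By the inverse law of cosines on triangle BTD: cos(∠BTD) = (6² + 6² − 6²) / (2·6·6) = 36/72 = 0.5, so ∠BTD = 60°.

Therefore, the measure of angle ∠BTD = 60°.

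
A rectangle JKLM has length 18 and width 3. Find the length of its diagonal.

A rectangle's diagonal splits it into two right triangles, with the diagonal as the hypotenuse.
By the Pythagorean theorem, d^2 = 18^2 + 3^2 = 333.
Therefore d = sqrt(333) = 3*sqrt(37).

3*sqrt(37)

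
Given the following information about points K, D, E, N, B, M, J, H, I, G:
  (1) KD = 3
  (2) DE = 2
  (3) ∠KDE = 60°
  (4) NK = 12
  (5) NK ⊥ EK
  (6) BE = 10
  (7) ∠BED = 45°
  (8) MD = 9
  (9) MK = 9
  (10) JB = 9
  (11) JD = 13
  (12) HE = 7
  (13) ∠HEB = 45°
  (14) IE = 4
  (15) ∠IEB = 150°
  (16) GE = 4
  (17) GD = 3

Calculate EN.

Step 1: By the law of cosines on triangle EDK: EK² = 2² + 3² − 2·2·3·cos(60°) = 7, so EK = √7.
Step 2: By the law of cosines on triangle EKN: EN² = √7² + 12² − 2·√7·12·cos(90°) = 151, so EN = √151.

Therefore, the length of EN = √151.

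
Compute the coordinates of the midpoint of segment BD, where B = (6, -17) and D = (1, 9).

The midpoint is the average of the coordinates:
x: (6 + 1)/2 = 7/2
y: (-17 + 9)/2 = -4
Midpoint = (7/2, -4)

(7/2, -4)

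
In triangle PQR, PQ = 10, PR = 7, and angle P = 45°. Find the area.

Area = (1/2) * PQ * PR * sin(P)
Area = (1/2) * 10 * 7 * sin(45°)
Area = (1/2) * 10 * 7 * sqrt(2)/2
Area = 35*sqrt(2)/2

35*sqrt(2)/2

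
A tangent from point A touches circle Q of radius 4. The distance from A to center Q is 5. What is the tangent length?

The tangent, radius, and line from the external point to the center form a right triangle.
The right angle is where the tangent meets the radius.
By the Pythagorean theorem: tangent² + 4² = 5²
tangent² = 25 - 16 = 9
tangent = 3

3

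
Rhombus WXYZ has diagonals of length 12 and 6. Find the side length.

Half-diagonals are 6 and 3. side = sqrt(6^2 + 3^2) = sqrt(45) = 3*sqrt(5)

3*sqrt(5)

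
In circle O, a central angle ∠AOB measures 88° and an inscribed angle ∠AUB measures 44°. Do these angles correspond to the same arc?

By the inscribed angle theorem, if both angles subtend the same arc, the inscribed angle must be half the central angle.
Half of 88° = 44°, which equals the given inscribed angle of 44°.
Therefore, yes, they correspond to the same arc.

Yes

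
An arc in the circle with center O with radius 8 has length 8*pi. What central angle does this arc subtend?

θ = 360 × 8*pi / (2π × 8) = 180° (rearranging arc length formula).

180°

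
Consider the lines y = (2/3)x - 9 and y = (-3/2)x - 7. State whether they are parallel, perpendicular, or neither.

Slope of line 1: m1 = 2/3
Slope of line 2: m2 = -3/2
Two lines are perpendicular when the product of their slopes is -1 (negative reciprocals).
m1 * m2 = (2/3) * (-3/2) = -1, confirming perpendicularity.

Perpendicular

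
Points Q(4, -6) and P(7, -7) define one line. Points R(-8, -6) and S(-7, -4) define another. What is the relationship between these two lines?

Slope of line 1: m1 = (-7 - -6)/(7 - 4) = -1/3 = -1/3
Slope of line 2: m2 = (-4 - -6)/(-7 - -8) = 2/1 = 2
For parallel lines we need equal slopes: -1/3 != 2.
For perpendicular lines we need m1*m2 = -1: (-1/3)(2) = -2/3 != -1.
Since neither condition holds, the lines are neither parallel nor perpendicular.

Neither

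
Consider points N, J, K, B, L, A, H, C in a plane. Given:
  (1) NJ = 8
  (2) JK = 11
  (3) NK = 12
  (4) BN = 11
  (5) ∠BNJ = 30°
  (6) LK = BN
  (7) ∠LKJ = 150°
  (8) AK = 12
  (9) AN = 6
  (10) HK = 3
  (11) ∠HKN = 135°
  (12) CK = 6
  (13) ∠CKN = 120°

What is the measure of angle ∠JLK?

From the given relations: LK = BN = 11.
Step 1: By the law of cosines on triangle LKJ: LJ² = 11² + 11² − 2·11·11·cos(150°) = 451.58, so LJ ≈ 21.25.
Step 2: By the inverse law of cosines on triangle JLK: cos(∠JLK) = (21.25² + 11² − 11²) / (2·21.25·11) = 451.58/467.51 = 0.9659, so ∠JLK = 15°.

Therefore, the measure of angle ∠JLK = 15°.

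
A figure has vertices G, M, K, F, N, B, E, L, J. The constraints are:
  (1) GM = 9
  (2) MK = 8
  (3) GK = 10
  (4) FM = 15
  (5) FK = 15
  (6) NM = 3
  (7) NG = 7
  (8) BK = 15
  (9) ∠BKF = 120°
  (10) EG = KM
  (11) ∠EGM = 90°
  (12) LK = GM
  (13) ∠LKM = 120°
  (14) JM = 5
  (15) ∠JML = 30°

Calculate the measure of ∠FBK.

Step 1: By the law of cosines on triangle BKF: BF² = 15² + 15² − 2·15·15·cos(120°) = 675, so BF = 15·√3.
Step 2: By the inverse law of cosines on triangle FBK: cos(∠FBK) = ((15·√3)² + 15² − 15²) / (2·15·√3·15) = 675/779.42 = 0.866, so ∠FBK = 30°.

Therefore, the measure of angle ∠FBK = 30°.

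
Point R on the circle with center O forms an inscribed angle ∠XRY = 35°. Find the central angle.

The inscribed angle theorem states that a central angle is always twice any inscribed angle that subtends the same arc.
Since the inscribed angle is 35°, the central angle = 2 × 35° = 70°.

70°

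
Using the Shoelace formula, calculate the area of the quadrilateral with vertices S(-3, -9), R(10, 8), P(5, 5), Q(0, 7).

The Shoelace formula works by pairing each vertex with the next (cycling back to the first).
For each pair, compute x_i*y_(i+1) - x_(i+1)*y_i:
  (-3*8 - 10*-9) = 66
  (10*5 - 5*8) = 10
  (5*7 - 0*5) = 35
  (0*-9 - -3*7) = 21
Taking half the absolute value of the total: Area = (1/2)(132) = 66.

66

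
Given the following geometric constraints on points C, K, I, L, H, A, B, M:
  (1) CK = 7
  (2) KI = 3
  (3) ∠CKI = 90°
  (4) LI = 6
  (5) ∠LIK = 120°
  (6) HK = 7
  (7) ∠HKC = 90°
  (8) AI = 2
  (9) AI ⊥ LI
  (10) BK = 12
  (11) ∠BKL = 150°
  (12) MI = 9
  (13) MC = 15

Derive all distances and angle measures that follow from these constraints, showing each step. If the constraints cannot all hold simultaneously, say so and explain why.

The constraints are consistent.

Step 1: From CK = 7, KI = 3, and ∠CKI = 90°, by the law of cosines:
  CI² = CK² + KI² - 2·CK·KI·cos(90°) = 49 + 9 - 0 = 58
  CI = √58

Step 2: From CK = 7, KH = 7, and ∠CKH = 90°, by the law of cosines:
  CH² = CK² + KH² - 2·CK·KH·cos(90°) = 49 + 49 - 0 = 98
  CH = 7·√2

Step 3: From KI = 3, IL = 6, and ∠KIL = 120°, by the law of cosines:
  KL² = KI² + IL² - 2·KI·IL·cos(120°) = 9 + 36 + 18 = 63
  KL = 3·√7

Step 4: From LI = 6, IA = 2, and ∠LIA = 90°, by the law of cosines:
  LA² = LI² + IA² - 2·LI·IA·cos(90°) = 36 + 4 - 0 = 40
  LA = 2·√10

Step 5: From LK = 3·√7, KB = 12, and ∠LKB = 150°, by the law of cosines:
  LB² = LK² + KB² - 2·LK·KB·cos(150°) = 63 + 144 + 165 = 372
  LB ≈ 19.29

Step 6: From CH = 7·√2, CK = 7, HK = 7, by the inverse law of cosines:
  cos(∠HCK) = (CH² + CK² - HK²) / (2·CH·CK)
  ∠HCK = 45°

Step 7: From CI = √58, CK = 7, IK = 3, by the inverse law of cosines:
  cos(∠ICK) = (CI² + CK² - IK²) / (2·CI·CK)
  ∠ICK = 23.2°

Step 8: From CI = √58, CM = 15, IM = 9, by the inverse law of cosines:
  cos(∠ICM) = (CI² + CM² - IM²) / (2·CI·CM)
  ∠ICM = 27.86°

Step 9: From KI = 3, KL = 3·√7, IL = 6, by the inverse law of cosines:
  cos(∠IKL) = (KI² + KL² - IL²) / (2·KI·KL)
  ∠IKL = 40.89°

Step 10: From IC = √58, IK = 3, CK = 7, by the inverse law of cosines:
  cos(∠CIK) = (IC² + IK² - CK²) / (2·IC·IK)
  ∠CIK = 66.8°

Step 11: From IC = √58, IM = 9, CM = 15, by the inverse law of cosines:
  cos(∠CIM) = (IC² + IM² - CM²) / (2·IC·IM)
  ∠CIM = 128.86°

Step 12: From LA = 2·√10, LI = 6, AI = 2, by the inverse law of cosines:
  cos(∠ALI) = (LA² + LI² - AI²) / (2·LA·LI)
  ∠ALI = 18.43°

Step 13: From LI = 6, LK = 3·√7, IK = 3, by the inverse law of cosines:
  cos(∠ILK) = (LI² + LK² - IK²) / (2·LI·LK)
  ∠ILK = 19.11°

Step 14: From HC = 7·√2, HK = 7, CK = 7, by the inverse law of cosines:
  cos(∠CHK) = (HC² + HK² - CK²) / (2·HC·HK)
  ∠CHK = 45°

Step 15: From AI = 2, AL = 2·√10, IL = 6, by the inverse law of cosines:
  cos(∠IAL) = (AI² + AL² - IL²) / (2·AI·AL)
  ∠IAL = 71.57°

Step 16: From MC = 15, MI = 9, CI = √58, by the inverse law of cosines:
  cos(∠CMI) = (MC² + MI² - CI²) / (2·MC·MI)
  ∠CMI = 23.29°

Step 17: From LB = 19.29, LK = 3·√7, BK = 12, by the inverse law of cosines:
  cos(∠BLK) = (LB² + LK² - BK²) / (2·LB·LK)
  ∠BLK = 18.13°

Step 18: From BK = 12, BL = 19.29, KL = 3·√7, by the inverse law of cosines:
  cos(∠KBL) = (BK² + BL² - KL²) / (2·BK·BL)
  ∠KBL = 11.87°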